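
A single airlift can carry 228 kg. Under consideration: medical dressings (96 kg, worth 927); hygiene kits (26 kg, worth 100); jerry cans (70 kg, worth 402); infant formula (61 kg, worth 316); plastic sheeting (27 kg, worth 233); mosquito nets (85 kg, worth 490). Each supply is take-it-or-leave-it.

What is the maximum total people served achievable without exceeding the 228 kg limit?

Greedy by ratio would take medical dressings + plastic sheeting + mosquito nets: 208 kg used, total 1650.
Dropping mosquito nets frees 85 kg; slotting in hygiene kits + jerry cans (96 kg) lifts the total to 1662 at 219 kg.
Next best is medical dressings + plastic sheeting + mosquito nets at 1650 (208 kg) — short by 12.

1662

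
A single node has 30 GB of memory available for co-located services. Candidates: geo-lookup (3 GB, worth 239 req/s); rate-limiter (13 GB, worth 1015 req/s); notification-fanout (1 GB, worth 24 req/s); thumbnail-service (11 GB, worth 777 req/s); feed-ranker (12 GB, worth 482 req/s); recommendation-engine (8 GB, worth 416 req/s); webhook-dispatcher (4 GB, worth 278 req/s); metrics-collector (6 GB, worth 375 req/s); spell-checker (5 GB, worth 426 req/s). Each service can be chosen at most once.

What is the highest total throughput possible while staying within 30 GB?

2242

Taking the top-ratio services first gives geo-lookup + rate-limiter + notification-fanout + webhook-dispatcher + spell-checker for 1982 (26 GB).
Replace geo-lookup and webhook-dispatcher with thumbnail-service: the trade gains 260 net, giving 2242 at 30 GB.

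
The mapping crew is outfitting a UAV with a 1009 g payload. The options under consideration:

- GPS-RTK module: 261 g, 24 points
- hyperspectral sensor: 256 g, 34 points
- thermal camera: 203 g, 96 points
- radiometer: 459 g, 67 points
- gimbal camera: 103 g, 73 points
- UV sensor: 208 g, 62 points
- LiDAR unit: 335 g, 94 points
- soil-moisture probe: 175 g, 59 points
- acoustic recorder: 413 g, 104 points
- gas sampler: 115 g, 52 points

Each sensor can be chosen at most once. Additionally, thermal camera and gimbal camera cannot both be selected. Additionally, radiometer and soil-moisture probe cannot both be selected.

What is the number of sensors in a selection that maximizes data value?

Optimal total is 340.
One optimal bundle: gimbal camera + UV sensor + LiDAR unit + soil-moisture probe + gas sampler (936 g).
All optima have 5 sensors.

5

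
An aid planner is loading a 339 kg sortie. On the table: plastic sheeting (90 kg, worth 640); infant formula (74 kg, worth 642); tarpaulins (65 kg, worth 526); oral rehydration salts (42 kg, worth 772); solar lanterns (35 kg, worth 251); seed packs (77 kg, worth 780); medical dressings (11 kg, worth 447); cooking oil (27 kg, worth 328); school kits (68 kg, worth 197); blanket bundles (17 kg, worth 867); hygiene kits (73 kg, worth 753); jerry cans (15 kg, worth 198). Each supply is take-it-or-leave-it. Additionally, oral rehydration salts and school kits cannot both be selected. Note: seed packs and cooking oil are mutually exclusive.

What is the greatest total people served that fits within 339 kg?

4594

Best packing: tarpaulins + oral rehydration salts + solar lanterns + seed packs + medical dressings + blanket bundles + hygiene kits + jerry cans — 335 kg, 4594 total.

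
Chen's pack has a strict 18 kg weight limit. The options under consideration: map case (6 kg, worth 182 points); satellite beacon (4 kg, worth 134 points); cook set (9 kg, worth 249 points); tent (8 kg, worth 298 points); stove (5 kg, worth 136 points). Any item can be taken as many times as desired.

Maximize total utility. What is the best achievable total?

614

Ranking by ratio (utility/kg): tent 37.25, satellite beacon 33.50, map case 30.33, cook set 27.67.
Taking the top-ratio items first gives 2×tent for 596 (16 kg).
Replace tent with map case + satellite beacon: the trade gains 18 net, giving 614 at 18 kg.
No other feasible combination exceeds 614.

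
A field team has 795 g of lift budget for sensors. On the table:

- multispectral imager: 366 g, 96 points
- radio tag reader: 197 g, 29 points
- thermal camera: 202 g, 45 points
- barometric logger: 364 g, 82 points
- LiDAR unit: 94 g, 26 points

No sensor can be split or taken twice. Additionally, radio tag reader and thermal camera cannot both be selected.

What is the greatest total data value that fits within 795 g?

178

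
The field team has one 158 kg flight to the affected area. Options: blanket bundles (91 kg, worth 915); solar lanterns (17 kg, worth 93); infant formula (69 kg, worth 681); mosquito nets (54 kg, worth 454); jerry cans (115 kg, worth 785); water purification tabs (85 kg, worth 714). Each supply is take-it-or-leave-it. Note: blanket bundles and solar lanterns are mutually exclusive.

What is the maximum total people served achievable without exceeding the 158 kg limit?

A density-first pass picks blanket bundles + mosquito nets — 1369 at 145 kg.
Replace blanket bundles and mosquito nets with infant formula + water purification tabs: the trade gains 26 net, giving 1395 at 154 kg.
The closest alternative, blanket bundles + mosquito nets, reaches only 1369.

1395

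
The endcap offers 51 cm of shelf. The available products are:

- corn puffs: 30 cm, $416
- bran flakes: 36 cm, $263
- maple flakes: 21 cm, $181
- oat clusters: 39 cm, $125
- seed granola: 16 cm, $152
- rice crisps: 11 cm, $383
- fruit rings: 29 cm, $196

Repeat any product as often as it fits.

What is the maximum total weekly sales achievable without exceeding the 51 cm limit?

1532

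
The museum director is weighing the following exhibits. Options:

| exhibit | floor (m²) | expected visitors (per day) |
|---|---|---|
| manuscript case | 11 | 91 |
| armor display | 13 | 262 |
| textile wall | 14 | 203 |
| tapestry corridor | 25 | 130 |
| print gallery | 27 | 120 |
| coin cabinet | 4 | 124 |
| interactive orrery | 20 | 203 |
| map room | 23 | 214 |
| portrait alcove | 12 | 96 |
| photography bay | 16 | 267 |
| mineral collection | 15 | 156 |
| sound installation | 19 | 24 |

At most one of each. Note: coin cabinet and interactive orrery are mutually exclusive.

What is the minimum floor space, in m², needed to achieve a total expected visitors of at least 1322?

Look for the lowest-floor combination reaching 1322.
Taking armor display + textile wall + coin cabinet + map room + portrait alcove + photography bay + mineral collection gives 1322 (≥ 1322) for 97 m².
Below 97 m² the best achievable stays under 1322.

97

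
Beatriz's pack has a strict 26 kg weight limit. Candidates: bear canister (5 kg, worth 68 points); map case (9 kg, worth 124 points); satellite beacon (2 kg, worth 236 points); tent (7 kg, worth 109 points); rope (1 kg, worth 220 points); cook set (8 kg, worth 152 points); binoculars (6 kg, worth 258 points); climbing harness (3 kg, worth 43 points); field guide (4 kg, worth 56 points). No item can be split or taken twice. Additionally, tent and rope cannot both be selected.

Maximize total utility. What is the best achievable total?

990

Ranking by ratio (utility/kg): rope 220.00, satellite beacon 118.00, binoculars 43.00.
Map case + satellite beacon + rope + cook set + binoculars uses 26 of the 26 kg and totals 990.
No other feasible combination exceeds 990.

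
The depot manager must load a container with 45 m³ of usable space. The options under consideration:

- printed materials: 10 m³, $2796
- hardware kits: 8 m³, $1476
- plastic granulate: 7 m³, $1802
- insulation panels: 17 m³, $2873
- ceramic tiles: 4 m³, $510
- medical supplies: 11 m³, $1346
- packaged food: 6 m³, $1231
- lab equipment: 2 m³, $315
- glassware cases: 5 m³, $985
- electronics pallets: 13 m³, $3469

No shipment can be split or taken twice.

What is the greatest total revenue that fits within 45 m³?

10843

The ratio heuristic lands on printed materials + plastic granulate + packaged food + lab equipment + glassware cases + electronics pallets (10598) but leaves 2 m³ idle.
Dropping packaged food frees 6 m³; slotting in hardware kits (8 m³) lifts the total to 10843 at 45 m³.
No other feasible combination exceeds 10843.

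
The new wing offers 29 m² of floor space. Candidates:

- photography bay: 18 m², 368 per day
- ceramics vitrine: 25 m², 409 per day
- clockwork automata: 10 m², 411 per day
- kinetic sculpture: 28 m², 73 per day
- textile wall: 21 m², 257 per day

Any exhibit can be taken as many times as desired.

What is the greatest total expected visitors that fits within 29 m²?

822

Best packing: 2×clockwork automata — 20 m², 822 total.
No other feasible combination exceeds 822.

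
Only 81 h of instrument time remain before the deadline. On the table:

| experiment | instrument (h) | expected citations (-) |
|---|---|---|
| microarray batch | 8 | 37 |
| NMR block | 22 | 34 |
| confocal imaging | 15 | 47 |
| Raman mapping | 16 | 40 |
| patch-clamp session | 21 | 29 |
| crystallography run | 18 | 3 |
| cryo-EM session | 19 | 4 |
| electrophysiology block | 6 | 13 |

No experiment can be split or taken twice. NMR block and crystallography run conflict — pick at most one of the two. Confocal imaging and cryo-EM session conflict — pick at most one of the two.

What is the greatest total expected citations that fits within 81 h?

171

Taking microarray batch + NMR block + confocal imaging + Raman mapping + electrophysiology block: 67 h used, 171 in expected citations.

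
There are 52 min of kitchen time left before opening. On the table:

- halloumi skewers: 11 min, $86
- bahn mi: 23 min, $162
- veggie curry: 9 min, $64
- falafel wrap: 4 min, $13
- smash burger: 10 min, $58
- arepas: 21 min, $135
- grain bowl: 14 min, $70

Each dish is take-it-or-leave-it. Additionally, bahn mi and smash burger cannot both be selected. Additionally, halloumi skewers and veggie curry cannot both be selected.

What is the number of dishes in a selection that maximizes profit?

The maximum profit within 52 min is 331.
One optimal bundle: halloumi skewers + bahn mi + falafel wrap + grain bowl (52 min).
All optima have 4 dishes.

4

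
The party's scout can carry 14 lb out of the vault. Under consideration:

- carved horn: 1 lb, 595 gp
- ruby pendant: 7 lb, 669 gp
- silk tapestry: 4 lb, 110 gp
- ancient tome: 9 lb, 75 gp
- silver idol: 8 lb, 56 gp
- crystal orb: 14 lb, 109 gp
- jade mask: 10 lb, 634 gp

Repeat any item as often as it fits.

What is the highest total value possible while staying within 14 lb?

8330

By value per lb: carved horn 595.00, ruby pendant 95.57, jade mask 63.40 lead.
14×carved horn uses 14 of the 14 lb and totals 8330.
Nothing else within 14 lb beats 8330.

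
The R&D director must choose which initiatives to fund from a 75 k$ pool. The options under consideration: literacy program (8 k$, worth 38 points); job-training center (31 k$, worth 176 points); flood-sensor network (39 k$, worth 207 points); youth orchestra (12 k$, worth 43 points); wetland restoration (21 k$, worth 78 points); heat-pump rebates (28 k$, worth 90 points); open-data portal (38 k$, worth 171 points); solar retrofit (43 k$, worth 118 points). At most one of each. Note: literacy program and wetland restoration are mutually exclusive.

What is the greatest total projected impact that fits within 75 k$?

The ratio ordering already packs tightly: job-training center + flood-sensor network, 70 k$, 383.
Nothing else feasible within 75 k$ beats 383.

383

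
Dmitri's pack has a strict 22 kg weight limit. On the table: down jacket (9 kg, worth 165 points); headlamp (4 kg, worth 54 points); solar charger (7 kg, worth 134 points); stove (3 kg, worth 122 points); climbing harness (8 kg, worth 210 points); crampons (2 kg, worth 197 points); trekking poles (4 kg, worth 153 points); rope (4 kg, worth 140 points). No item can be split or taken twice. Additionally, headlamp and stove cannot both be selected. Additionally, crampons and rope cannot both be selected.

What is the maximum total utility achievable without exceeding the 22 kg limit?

694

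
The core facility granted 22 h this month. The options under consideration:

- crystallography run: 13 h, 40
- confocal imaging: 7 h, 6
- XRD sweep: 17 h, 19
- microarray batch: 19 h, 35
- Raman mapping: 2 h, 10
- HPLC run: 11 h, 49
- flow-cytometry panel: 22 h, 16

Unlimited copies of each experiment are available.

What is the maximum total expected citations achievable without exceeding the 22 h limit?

11×Raman mapping uses 22 of the 22 h and totals 110.
That's the maximum — no swap from here does better than 110.

110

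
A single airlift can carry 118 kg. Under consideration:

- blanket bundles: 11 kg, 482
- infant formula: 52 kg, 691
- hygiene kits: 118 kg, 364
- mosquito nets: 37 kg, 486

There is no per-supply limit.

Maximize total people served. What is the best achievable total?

The ratio ordering already packs tightly: 10×blanket bundles, 110 kg, 4820.
Nothing else within 118 kg beats 4820.

4820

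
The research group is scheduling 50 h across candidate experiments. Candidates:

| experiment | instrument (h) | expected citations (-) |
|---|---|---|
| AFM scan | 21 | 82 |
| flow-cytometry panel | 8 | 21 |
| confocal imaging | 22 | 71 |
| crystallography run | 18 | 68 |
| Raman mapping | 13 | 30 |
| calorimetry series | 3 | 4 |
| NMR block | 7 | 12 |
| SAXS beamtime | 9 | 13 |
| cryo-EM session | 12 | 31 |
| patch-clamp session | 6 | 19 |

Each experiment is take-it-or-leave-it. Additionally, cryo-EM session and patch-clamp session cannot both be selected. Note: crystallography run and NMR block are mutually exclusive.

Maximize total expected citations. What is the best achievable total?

Taking the top-ratio experiments first gives AFM scan + crystallography run + calorimetry series + patch-clamp session for 173 (48 h).
The 6 h tied up in patch-clamp session is better spent on flow-cytometry panel — total rises to 175 (50 h).
Runner-up AFM scan + crystallography run + calorimetry series + patch-clamp session tops out at 173.

175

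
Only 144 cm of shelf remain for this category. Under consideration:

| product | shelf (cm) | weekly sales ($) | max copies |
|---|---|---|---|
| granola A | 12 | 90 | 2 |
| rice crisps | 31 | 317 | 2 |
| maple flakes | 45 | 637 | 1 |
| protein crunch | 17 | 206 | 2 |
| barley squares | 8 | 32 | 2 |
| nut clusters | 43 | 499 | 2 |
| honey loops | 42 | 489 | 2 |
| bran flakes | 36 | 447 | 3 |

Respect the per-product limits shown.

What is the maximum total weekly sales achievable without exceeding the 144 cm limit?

Density check — maple flakes 14.16, bran flakes 12.42, protein crunch 12.12, honey loops 11.64 are the best per cm.
Greedy by ratio would take maple flakes + protein crunch + barley squares + 2×bran flakes: 142 cm used, total 1769.
Dropping barley squares and bran flakes frees 44 cm; slotting in nut clusters (43 cm) lifts the total to 1789 at 141 cm.
Every other selection either busts 144 cm or exceeds an availability limit or fails to beat 1789.

1789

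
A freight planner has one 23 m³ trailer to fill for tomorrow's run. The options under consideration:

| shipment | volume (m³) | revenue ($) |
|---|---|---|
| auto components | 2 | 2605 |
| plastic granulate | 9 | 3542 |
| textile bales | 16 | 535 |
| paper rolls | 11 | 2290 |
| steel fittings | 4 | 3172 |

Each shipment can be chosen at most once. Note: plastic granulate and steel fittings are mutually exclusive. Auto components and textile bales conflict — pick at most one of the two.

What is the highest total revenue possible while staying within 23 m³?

Ranking by ratio (revenue/m³): auto components 1302.50, steel fittings 793.00, plastic granulate 393.56, paper rolls 208.18.
Auto components + plastic granulate + paper rolls uses 22 of the 23 m³ and totals 8437.
No other feasible combination exceeds 8437.

8437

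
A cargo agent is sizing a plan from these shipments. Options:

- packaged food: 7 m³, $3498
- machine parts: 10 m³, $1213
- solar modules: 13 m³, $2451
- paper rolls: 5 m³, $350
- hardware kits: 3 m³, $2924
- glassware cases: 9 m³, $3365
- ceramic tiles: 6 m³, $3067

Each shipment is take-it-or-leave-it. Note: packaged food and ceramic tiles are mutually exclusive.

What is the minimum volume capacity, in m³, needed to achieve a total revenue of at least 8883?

18

Need the lightest bundle worth ≥ 8883.
hardware kits + glassware cases + ceramic tiles reaches 9356 using 18 m³.
Below 18 m³ the best achievable stays under 8883.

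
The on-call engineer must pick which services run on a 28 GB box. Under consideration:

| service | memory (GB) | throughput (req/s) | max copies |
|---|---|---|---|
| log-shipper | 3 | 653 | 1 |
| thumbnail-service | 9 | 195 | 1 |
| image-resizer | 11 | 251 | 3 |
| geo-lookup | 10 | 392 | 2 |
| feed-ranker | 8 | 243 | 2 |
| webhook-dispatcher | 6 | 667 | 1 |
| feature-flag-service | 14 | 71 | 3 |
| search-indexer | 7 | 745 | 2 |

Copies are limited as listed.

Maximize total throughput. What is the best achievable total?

Best packing: log-shipper + webhook-dispatcher + 2×search-indexer — 23 GB, 2810 total.

2810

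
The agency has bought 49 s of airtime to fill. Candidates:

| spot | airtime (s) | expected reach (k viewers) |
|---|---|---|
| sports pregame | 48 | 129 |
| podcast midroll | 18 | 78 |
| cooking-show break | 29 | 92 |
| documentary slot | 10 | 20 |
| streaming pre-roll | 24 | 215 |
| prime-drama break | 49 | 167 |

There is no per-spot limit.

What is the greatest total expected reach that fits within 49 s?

430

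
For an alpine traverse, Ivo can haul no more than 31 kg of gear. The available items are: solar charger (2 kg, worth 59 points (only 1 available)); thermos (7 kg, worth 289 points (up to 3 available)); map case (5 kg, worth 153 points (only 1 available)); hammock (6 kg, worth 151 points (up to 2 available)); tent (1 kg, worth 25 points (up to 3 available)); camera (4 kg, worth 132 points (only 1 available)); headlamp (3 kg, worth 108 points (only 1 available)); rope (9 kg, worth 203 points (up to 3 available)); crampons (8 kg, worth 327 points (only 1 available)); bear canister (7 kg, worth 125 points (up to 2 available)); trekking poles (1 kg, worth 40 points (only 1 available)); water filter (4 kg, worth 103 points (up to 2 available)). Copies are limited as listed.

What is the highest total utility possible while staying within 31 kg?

Ranking by ratio (utility/kg): thermos 41.29, crampons 40.88, trekking poles 40.00, headlamp 36.00.
Taking 3×thermos + tent + crampons + trekking poles: 31 kg used, 1259 in utility.

1259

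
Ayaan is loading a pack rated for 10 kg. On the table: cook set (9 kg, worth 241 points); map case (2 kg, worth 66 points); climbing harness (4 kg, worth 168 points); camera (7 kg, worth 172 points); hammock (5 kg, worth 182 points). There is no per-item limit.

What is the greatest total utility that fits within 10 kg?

By utility per kg: climbing harness 42.00, hammock 36.40, map case 33.00 lead.
Best packing: map case + 2×climbing harness — 10 kg, 402 total.
That's the maximum — no swap from here does better than 402.

402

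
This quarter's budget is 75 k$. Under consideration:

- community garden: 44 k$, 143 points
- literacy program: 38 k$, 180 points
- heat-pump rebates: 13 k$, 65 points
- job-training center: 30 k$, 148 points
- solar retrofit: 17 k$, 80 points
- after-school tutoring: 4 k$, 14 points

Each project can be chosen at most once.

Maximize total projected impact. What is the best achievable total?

Density check — heat-pump rebates 5.00, job-training center 4.93, literacy program 4.74 are the best per k$.
The ratio heuristic lands on heat-pump rebates + job-training center + solar retrofit + after-school tutoring (307) but leaves 11 k$ idle.
Replace heat-pump rebates and solar retrofit with literacy program: the trade gains 35 net, giving 342 at 72 k$.

342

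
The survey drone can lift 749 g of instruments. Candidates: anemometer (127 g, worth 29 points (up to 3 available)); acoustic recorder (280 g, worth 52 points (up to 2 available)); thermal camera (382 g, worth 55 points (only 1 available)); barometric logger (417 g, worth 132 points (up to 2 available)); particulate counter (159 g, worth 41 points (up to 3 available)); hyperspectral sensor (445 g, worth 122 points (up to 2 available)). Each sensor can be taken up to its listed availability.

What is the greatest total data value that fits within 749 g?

214

Ranking by ratio (data value/g): barometric logger 0.32, hyperspectral sensor 0.27, particulate counter 0.26.
Taking barometric logger + 2×particulate counter: 735 g used, 214 in data value.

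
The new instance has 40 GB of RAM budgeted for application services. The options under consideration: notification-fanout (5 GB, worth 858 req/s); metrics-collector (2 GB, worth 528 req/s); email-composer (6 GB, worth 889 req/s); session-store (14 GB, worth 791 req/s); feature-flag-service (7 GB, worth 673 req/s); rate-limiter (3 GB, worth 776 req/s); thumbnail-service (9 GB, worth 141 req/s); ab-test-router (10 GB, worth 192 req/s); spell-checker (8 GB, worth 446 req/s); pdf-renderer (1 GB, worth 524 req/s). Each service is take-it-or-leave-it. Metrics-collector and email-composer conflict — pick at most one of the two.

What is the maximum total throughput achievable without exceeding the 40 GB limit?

4596

Best packing: notification-fanout + metrics-collector + session-store + feature-flag-service + rate-limiter + spell-checker + pdf-renderer — 40 GB, 4596 total.
Next best is notification-fanout + email-composer + session-store + feature-flag-service + rate-limiter + pdf-renderer at 4511 (36 GB) — short by 85.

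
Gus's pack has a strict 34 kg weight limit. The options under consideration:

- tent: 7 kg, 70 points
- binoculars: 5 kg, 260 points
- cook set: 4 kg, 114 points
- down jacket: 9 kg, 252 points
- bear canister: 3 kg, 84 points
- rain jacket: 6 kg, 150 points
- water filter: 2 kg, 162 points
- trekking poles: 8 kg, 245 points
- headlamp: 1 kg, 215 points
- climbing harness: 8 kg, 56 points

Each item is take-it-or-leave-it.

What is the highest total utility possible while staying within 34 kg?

Greedy by ratio would take binoculars + cook set + down jacket + bear canister + water filter + trekking poles + headlamp: 32 kg used, total 1332.
The 4 kg tied up in cook set is better spent on rain jacket — total rises to 1368 (34 kg).

1368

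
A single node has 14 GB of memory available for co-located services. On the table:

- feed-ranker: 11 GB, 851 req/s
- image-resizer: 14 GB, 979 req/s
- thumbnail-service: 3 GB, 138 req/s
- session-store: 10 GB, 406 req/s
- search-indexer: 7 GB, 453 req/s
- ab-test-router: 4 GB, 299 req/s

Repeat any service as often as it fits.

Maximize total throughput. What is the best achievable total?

Best packing: feed-ranker + thumbnail-service — 14 GB, 989 total.

989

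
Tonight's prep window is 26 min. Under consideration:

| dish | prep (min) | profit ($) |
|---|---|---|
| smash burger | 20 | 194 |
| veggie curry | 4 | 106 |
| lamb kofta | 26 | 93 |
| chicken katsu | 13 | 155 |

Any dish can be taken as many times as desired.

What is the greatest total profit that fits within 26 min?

636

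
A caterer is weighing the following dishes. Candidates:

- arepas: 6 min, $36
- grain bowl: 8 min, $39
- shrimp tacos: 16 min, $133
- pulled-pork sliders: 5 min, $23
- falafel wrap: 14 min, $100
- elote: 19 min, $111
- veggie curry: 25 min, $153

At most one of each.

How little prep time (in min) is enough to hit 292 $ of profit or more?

Minimise min subject to total profit ≥ 292.
arepas + shrimp tacos + pulled-pork sliders + falafel wrap: 292 profit at 41 min.
Below 41 min the best achievable stays under 292.

41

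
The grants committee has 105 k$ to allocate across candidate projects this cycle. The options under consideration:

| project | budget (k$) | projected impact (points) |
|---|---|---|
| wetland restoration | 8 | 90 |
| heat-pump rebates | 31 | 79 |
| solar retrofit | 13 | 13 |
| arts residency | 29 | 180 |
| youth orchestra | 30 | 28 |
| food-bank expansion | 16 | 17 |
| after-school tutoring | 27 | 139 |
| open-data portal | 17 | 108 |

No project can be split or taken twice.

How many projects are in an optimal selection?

5

Optimal total is 534.
One optimal bundle: wetland restoration + arts residency + food-bank expansion + after-school tutoring + open-data portal (97 k$).
Every optimal selection uses 5 projects.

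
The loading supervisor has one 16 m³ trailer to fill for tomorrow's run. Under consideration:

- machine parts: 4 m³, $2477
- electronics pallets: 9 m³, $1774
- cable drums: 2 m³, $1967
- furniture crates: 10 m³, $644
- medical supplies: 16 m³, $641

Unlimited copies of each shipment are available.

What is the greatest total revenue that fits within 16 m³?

15736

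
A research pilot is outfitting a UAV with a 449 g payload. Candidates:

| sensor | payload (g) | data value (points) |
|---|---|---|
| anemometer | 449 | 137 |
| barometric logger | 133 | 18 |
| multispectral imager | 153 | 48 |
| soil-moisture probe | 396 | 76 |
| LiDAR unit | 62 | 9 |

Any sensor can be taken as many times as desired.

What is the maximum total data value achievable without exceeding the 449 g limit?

137

Filling by ratio: 2×multispectral imager + 2×LiDAR unit for 114, with 19 g left unused.
The 430 g tied up in 2×multispectral imager and 2×LiDAR unit is better spent on anemometer — total rises to 137 (449 g).
No other feasible combination exceeds 137.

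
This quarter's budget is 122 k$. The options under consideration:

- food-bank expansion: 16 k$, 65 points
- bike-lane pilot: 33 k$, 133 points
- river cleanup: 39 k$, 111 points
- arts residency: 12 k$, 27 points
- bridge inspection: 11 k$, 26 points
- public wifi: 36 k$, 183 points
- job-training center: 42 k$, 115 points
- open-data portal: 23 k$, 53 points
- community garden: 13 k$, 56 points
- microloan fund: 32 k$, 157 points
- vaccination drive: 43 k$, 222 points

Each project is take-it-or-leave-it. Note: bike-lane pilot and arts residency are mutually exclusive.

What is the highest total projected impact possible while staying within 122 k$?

588

Taking bridge inspection + public wifi + microloan fund + vaccination drive: 122 k$ used, 588 in projected impact.
Every other selection either busts 122 k$ or breaks a pairing rule or fails to beat 588.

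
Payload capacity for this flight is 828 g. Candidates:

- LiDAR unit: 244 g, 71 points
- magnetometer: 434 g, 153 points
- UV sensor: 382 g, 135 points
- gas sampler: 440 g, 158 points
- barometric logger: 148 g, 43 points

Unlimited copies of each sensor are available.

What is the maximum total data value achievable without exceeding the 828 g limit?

293

Best packing: UV sensor + gas sampler — 822 g, 293 total.
That's the maximum — no swap from here does better than 293.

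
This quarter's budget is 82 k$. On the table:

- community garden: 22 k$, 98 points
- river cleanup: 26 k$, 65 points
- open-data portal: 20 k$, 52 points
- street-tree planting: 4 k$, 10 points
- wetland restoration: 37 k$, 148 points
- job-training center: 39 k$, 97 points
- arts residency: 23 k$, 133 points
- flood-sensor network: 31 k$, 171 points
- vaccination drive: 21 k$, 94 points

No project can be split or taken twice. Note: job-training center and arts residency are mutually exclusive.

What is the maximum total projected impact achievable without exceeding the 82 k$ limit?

412

Taking the top-ratio projects first gives street-tree planting + arts residency + flood-sensor network + vaccination drive for 408 (79 k$).
Replace vaccination drive with community garden: the trade gains 4 net, giving 412 at 80 k$.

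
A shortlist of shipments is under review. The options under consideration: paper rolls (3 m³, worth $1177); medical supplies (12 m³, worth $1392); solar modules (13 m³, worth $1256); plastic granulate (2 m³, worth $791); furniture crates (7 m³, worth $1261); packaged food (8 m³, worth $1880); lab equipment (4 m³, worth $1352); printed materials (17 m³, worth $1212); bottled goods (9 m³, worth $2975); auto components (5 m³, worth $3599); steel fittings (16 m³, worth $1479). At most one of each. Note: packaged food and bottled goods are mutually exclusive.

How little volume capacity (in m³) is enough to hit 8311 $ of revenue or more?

19

Look for the lowest-volume combination reaching 8311.
paper rolls + plastic granulate + bottled goods + auto components: 8542 revenue at 19 m³.
Any bundle with less than 19 m³ falls short of 8311.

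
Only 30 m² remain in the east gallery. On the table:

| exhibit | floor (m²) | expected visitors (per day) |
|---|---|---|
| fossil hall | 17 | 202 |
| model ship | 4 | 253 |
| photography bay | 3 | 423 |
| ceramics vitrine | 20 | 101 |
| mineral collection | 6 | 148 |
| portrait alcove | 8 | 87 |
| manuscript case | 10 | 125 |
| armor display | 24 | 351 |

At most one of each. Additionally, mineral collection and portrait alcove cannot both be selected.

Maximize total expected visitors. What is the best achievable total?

1026

Density check — photography bay 141.00, model ship 63.25, mineral collection 24.67 are the best per m².
Filling by ratio: model ship + photography bay + mineral collection + manuscript case for 949, with 7 m² left unused.
Dropping manuscript case frees 10 m²; slotting in fossil hall (17 m²) lifts the total to 1026 at 30 m².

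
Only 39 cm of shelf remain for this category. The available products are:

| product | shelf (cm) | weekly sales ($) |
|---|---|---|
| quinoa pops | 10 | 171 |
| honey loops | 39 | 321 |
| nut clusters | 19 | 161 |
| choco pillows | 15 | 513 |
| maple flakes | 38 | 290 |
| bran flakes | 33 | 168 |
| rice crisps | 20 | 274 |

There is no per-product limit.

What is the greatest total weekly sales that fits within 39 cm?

1026

The ratio ordering already packs tightly: 2×choco pillows, 30 cm, 1026.
Nothing else within 39 cm beats 1026.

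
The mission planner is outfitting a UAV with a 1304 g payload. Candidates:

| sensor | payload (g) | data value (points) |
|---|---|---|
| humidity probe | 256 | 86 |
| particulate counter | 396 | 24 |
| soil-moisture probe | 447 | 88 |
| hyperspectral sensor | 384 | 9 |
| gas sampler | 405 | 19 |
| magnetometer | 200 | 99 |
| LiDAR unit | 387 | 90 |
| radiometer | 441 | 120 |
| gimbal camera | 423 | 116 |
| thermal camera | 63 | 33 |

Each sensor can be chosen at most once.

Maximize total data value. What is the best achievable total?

By data value per g: thermal camera 0.52, magnetometer 0.49, humidity probe 0.34 lead.
Filling by ratio: humidity probe + magnetometer + gimbal camera + thermal camera for 334, with 362 g left unused.
Dropping gimbal camera and thermal camera frees 486 g; slotting in LiDAR unit + radiometer (828 g) lifts the total to 395 at 1284 g.

395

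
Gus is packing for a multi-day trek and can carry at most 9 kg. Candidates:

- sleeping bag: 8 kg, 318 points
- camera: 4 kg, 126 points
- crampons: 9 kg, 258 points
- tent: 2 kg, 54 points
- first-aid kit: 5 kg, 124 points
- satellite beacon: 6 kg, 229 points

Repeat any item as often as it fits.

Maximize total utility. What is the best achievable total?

Sleeping bag uses 8 of the 9 kg and totals 318.
That's the maximum — no swap from here does better than 318.

318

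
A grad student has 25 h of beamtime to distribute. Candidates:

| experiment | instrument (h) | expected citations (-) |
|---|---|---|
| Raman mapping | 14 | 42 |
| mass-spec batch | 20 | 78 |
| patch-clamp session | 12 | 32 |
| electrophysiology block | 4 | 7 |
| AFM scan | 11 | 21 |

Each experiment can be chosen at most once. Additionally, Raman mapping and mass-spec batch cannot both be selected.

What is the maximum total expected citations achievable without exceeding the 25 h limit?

85

Taking mass-spec batch + electrophysiology block: 24 h used, 85 in expected citations.
An exhaustive check of the 32 subsets confirms 85.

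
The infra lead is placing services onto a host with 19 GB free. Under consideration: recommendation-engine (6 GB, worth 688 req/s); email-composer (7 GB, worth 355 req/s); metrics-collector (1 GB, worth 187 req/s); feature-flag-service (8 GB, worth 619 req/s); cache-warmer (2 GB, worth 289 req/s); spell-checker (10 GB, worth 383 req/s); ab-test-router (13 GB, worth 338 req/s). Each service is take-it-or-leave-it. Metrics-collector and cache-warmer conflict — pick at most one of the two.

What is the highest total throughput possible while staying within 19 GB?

1596

Recommendation-engine + feature-flag-service + cache-warmer uses 16 of the 19 GB and totals 1596.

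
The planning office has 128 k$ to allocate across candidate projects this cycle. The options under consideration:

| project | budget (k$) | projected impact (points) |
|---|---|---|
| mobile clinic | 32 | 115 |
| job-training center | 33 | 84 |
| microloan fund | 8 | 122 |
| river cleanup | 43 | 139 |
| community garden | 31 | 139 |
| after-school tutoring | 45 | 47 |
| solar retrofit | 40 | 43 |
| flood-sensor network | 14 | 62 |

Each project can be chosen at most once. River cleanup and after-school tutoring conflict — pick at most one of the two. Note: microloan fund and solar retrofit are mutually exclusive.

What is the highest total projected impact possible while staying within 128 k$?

Taking mobile clinic + microloan fund + river cleanup + community garden + flood-sensor network: 128 k$ used, 577 in projected impact.
No other feasible combination exceeds 577.

577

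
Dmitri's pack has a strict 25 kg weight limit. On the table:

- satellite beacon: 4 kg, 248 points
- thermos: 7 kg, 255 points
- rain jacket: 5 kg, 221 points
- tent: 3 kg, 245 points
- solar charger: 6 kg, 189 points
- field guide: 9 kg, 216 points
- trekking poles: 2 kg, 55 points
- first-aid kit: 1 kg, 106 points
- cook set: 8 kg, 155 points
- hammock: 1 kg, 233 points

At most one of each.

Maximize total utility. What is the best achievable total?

1363

Taking satellite beacon + thermos + rain jacket + tent + trekking poles + first-aid kit + hammock: 23 kg used, 1363 in utility.
The spare 2 kg is too small for any remaining item, and no exchange beats 1363.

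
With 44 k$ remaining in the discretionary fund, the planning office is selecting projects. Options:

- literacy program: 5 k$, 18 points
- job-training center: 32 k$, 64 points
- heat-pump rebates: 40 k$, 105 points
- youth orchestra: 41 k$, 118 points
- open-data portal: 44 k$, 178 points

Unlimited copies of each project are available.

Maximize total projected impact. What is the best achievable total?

178

Open-data portal uses 44 of the 44 k$ and totals 178.
Every other selection either busts 44 k$ or fails to beat 178.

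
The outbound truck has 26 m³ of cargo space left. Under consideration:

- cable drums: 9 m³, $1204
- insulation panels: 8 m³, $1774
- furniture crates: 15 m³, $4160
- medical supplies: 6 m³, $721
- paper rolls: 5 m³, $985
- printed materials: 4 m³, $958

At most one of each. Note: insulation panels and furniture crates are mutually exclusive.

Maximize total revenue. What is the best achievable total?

6103

Density check — furniture crates 277.33, printed materials 239.50, insulation panels 221.75 are the best per m³.
Best packing: furniture crates + paper rolls + printed materials — 24 m³, 6103 total.
The closest alternative, furniture crates + medical supplies + paper rolls, reaches only 5866.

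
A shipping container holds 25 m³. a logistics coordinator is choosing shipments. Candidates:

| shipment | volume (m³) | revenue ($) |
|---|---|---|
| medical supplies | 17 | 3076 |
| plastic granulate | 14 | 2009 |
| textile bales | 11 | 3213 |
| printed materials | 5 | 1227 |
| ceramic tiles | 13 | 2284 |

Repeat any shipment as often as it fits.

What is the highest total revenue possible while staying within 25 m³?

By revenue per m³: textile bales 292.09, printed materials 245.40, medical supplies 180.94, ceramic tiles 175.69 lead.
Taking 2×textile bales: 22 m³ used, 6426 in revenue.
No other feasible combination exceeds 6426.

6426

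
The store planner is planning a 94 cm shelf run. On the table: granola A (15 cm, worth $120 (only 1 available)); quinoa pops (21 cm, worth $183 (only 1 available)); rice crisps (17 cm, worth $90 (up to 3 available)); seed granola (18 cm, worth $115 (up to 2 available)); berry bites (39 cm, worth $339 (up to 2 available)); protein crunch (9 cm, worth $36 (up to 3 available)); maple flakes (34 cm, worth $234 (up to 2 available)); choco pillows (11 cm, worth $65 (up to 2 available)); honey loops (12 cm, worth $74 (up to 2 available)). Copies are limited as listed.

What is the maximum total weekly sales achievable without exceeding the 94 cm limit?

798

By weekly sales per cm: quinoa pops 8.71, berry bites 8.69, granola A 8.00 lead.
A density-first pass picks granola A + quinoa pops + seed granola + berry bites — 757 at 93 cm.
The 39 cm tied up in quinoa pops and seed granola is better spent on berry bites — total rises to 798 (93 cm).
That's the maximum — no swap from here does better than 798.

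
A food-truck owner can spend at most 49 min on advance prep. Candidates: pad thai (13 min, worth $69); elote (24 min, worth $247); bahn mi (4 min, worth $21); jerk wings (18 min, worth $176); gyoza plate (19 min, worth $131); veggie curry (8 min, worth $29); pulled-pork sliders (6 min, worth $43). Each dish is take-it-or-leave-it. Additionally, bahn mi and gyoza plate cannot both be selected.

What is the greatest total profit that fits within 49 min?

466

Elote + jerk wings + pulled-pork sliders uses 48 of the 49 min and totals 466.
The closest alternative, elote + bahn mi + jerk wings, reaches only 444.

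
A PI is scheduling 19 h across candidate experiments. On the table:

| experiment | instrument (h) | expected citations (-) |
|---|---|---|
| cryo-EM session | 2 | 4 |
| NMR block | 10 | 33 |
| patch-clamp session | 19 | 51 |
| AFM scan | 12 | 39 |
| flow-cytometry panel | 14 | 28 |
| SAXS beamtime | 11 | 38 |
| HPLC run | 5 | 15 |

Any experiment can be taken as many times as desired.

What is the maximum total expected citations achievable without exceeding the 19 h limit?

58

Density check — SAXS beamtime 3.45, NMR block 3.30, AFM scan 3.25 are the best per h.
Greedy by ratio would take cryo-EM session + SAXS beamtime + HPLC run: 18 h used, total 57.
The 11 h tied up in SAXS beamtime is better spent on AFM scan — total rises to 58 (19 h).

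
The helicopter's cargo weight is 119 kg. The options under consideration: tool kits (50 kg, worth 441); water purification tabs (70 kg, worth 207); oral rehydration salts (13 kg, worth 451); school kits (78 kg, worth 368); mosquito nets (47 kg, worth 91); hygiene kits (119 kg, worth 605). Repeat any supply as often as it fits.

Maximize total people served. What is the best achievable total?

Density check — oral rehydration salts 34.69, tool kits 8.82, hygiene kits 5.08, school kits 4.72 are the best per kg.
The ratio ordering already packs tightly: 9×oral rehydration salts, 117 kg, 4059.
Nothing else within 119 kg beats 4059.

4059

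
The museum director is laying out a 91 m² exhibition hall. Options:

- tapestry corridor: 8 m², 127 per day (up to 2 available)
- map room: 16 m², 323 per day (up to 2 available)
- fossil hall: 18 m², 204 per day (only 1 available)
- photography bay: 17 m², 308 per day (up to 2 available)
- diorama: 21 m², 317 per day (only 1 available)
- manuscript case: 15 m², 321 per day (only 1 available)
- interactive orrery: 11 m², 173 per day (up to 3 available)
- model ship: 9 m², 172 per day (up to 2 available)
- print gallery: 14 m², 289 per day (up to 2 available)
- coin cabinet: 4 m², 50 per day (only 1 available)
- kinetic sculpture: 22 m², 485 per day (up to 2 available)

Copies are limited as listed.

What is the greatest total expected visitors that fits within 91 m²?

Density check — kinetic sculpture 22.05, manuscript case 21.40, print gallery 20.64 are the best per m².
Taking the top-ratio exhibits first gives manuscript case + 2×print gallery + coin cabinet + 2×kinetic sculpture for 1919 (91 m²).
Dropping 2×print gallery and coin cabinet frees 32 m²; slotting in 2×map room (32 m²) lifts the total to 1937 at 91 m².
Nothing else within 91 m² beats 1937.

1937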